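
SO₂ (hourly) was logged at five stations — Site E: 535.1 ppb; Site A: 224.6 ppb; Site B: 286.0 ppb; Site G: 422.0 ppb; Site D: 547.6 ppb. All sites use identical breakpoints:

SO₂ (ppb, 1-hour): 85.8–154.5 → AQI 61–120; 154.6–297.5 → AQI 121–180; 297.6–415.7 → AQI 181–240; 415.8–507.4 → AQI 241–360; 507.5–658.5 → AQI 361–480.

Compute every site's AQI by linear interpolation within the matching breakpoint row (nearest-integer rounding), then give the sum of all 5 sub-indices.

Site E: 535.1 ∈ [507.5, 658.5] ↔ index [361, 480].
361 + (535.1−507.5)·(480−361)/(658.5−507.5) = 361 + 27.6·119/151.0 ≈ 382.75, so AQI = 383.
Site A: row 154.6–297.5 (AQI 121–180). (180−121)·(224.6−154.6)/(297.5−154.6) + 121 = 59·70.0/142.9 + 121 ≈ 149.90 → 150.
Site B 286.0: bracket 154.6–297.5 → index 121–180; slope 59/142.9, offset 131.4.
AQI = 121 + 59/142.9·131.4 ≈ 175.25 ⇒ 175.
Site G 422.0: bracket 415.8–507.4 → index 241–360; slope 119/91.6, offset 6.2.
AQI = 241 + 119/91.6·6.2 ≈ 249.05 ⇒ 249.
Site D: row 507.5–658.5 (AQI 361–480). (480−361)·(547.6−507.5)/(658.5−507.5) + 361 = 119·40.1/151.0 + 361 ≈ 392.60 → 393.
AQIs: Site E=383, Site A=150, Site B=175, Site G=249, Site D=393. Sum = 383 + 150 + 175 + 249 + 393 = 1350.

1350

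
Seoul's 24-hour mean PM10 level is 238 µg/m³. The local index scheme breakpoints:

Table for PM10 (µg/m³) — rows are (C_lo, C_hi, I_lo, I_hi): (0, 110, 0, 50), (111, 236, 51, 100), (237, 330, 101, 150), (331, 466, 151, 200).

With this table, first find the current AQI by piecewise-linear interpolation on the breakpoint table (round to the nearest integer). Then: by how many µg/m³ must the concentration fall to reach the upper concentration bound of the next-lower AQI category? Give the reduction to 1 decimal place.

PM10: 238 ∈ [237, 330] ↔ index [101, 150].
101 + (238−237)·(150−101)/(330−237) = 101 + 1·49/93 ≈ 101.53, so AQI = 102.
Current AQI 102 is in the Unhealthy for Sensitive Groups range (101–150). The next-lower category tops out at AQI 100, whose upper concentration bound is 236 µg/m³.
Reduction needed = 238 − 236 = 2.0 µg/m³.

2.0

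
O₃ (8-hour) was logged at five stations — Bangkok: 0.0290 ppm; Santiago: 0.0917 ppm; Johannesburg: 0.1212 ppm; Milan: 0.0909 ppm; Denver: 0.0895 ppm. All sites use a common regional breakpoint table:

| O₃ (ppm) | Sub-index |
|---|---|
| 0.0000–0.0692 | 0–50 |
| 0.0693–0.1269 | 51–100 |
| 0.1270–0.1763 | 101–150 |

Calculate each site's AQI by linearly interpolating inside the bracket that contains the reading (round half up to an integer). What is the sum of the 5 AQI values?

323

Bangkok: row 0.0000–0.0692 (AQI 0–50). (50−0)·(0.0290−0.0000)/(0.0692−0.0000) + 0 = 50·0.0290/0.0692 + 0 ≈ 20.95 → 21.
Santiago 0.0917: bracket 0.0693–0.1269 → index 51–100; slope 49/0.0576, offset 0.0224.
AQI = 51 + 49/0.0576·0.0224 ≈ 70.06 ⇒ 70.
Johannesburg: 0.1212 ∈ [0.0693, 0.1269] ↔ index [51, 100].
51 + (0.1212−0.0693)·(100−51)/(0.1269−0.0693) = 51 + 0.0519·49/0.0576 ≈ 95.15, so AQI = 95.
Milan: 0.0909 lies in 0.0693–0.1269, so I_lo=51, I_hi=100, C_lo=0.0693, C_hi=0.1269.
(100−51)/(0.1269−0.0693) × (0.0909−0.0693) + 51 = 49/0.0576 × 0.0216 + 51 ≈ 69.38 → 69.
Denver: 0.0895 ∈ [0.0693, 0.1269] ↔ index [51, 100].
51 + (0.0895−0.0693)·(100−51)/(0.1269−0.0693) = 51 + 0.0202·49/0.0576 ≈ 68.18, so AQI = 68.
AQIs: Bangkok=21, Santiago=70, Johannesburg=95, Milan=69, Denver=68. Sum = 21 + 70 + 95 + 69 + 68 = 323.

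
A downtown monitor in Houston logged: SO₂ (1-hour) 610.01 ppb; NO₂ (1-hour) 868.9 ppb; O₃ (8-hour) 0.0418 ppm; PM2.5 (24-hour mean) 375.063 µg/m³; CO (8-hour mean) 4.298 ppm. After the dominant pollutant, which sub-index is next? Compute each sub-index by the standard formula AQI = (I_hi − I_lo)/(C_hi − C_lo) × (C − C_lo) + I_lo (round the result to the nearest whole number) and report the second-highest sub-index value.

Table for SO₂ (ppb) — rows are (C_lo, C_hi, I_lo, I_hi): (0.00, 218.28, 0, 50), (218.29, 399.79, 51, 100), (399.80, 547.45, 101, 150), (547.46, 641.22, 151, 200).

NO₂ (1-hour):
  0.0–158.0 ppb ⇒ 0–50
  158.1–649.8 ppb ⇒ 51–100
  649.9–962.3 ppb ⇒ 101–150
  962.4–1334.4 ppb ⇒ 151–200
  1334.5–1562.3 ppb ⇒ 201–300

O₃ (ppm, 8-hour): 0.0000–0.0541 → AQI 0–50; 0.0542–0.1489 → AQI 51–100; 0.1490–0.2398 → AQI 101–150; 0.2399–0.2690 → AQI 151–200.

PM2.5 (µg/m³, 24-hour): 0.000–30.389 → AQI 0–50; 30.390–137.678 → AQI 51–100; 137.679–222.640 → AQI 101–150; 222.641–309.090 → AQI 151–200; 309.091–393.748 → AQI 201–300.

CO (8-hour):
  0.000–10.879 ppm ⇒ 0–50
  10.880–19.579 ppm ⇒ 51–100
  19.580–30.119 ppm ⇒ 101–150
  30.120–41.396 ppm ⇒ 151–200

SO₂ 610.01: bracket 547.46–641.22 → index 151–200; slope 49/93.76, offset 62.55.
AQI = 151 + 49/93.76·62.55 ≈ 183.69 ⇒ 184.
NO₂: row 649.9–962.3 (AQI 101–150). (150−101)·(868.9−649.9)/(962.3−649.9) + 101 = 49·219.0/312.4 + 101 ≈ 135.35 → 135.
O₃ 0.0418: bracket 0.0000–0.0541 → index 0–50; slope 50/0.0541, offset 0.0418.
AQI = 0 + 50/0.0541·0.0418 ≈ 38.63 ⇒ 39.
PM2.5: row 309.091–393.748 (AQI 201–300). (300−201)·(375.063−309.091)/(393.748−309.091) + 201 = 99·65.972/84.657 + 201 ≈ 278.15 → 278.
CO: 4.298 lies in 0.000–10.879, so I_lo=0, I_hi=50, C_lo=0.000, C_hi=10.879.
(50−0)/(10.879−0.000) × (4.298−0.000) + 0 = 50/10.879 × 4.298 + 0 ≈ 19.75 → 20.
Sub-indices: SO₂→184, NO₂→135, O₃→39, PM2.5→278, CO→20. Ranked high→low: 278, 184, 135, 39, 20. Second-highest sub-index = 184.

184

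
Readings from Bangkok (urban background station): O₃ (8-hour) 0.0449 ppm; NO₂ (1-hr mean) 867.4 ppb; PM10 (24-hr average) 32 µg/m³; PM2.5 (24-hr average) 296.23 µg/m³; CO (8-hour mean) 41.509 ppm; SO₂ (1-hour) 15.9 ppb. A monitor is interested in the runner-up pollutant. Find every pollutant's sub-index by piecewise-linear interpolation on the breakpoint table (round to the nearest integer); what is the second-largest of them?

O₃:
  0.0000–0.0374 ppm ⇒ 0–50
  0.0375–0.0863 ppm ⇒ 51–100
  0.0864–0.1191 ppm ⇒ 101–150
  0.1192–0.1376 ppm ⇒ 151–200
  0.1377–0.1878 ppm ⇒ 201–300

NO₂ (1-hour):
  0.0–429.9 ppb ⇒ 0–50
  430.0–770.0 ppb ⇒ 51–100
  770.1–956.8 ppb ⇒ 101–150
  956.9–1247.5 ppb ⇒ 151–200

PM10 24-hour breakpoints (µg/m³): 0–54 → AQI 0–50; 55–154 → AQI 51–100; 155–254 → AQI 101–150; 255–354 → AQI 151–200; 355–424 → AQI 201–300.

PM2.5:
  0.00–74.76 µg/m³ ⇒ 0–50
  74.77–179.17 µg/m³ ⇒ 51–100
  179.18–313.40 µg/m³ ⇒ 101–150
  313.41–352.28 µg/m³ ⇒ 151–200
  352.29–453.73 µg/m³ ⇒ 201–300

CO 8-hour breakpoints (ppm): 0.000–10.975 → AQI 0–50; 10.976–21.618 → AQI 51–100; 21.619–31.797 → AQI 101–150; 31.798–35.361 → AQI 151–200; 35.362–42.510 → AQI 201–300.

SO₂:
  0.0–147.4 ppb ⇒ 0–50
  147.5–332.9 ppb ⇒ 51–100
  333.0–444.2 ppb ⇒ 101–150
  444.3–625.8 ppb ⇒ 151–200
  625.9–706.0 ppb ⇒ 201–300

O₃: 0.0449 ∈ [0.0375, 0.0863] ↔ index [51, 100].
51 + (0.0449−0.0375)·(100−51)/(0.0863−0.0375) = 51 + 0.0074·49/0.0488 ≈ 58.43, so AQI = 58.
NO₂: 867.4 lies in 770.1–956.8, so I_lo=101, I_hi=150, C_lo=770.1, C_hi=956.8.
(150−101)/(956.8−770.1) × (867.4−770.1) + 101 = 49/186.7 × 97.3 + 101 ≈ 126.54 → 127.
PM10: 32 ∈ [0, 54] ↔ index [0, 50].
0 + (32−0)·(50−0)/(54−0) = 0 + 32·50/54 ≈ 29.63, so AQI = 30.
PM2.5: 296.23 lies in 179.18–313.40, so I_lo=101, I_hi=150, C_lo=179.18, C_hi=313.40.
(150−101)/(313.40−179.18) × (296.23−179.18) + 101 = 49/134.22 × 117.05 + 101 ≈ 143.73 → 144.
CO: row 35.362–42.510 (AQI 201–300). (300−201)·(41.509−35.362)/(42.510−35.362) + 201 = 99·6.147/7.148 + 201 ≈ 286.14 → 286.
SO₂ 15.9: bracket 0.0–147.4 → index 0–50; slope 50/147.4, offset 15.9.
AQI = 0 + 50/147.4·15.9 ≈ 5.39 ⇒ 5.
Sub-indices: O₃→58, NO₂→127, PM10→30, PM2.5→144, CO→286, SO₂→5. Ranked high→low: 286, 144, 127, 58, 30, 5. Second-highest sub-index = 144.

144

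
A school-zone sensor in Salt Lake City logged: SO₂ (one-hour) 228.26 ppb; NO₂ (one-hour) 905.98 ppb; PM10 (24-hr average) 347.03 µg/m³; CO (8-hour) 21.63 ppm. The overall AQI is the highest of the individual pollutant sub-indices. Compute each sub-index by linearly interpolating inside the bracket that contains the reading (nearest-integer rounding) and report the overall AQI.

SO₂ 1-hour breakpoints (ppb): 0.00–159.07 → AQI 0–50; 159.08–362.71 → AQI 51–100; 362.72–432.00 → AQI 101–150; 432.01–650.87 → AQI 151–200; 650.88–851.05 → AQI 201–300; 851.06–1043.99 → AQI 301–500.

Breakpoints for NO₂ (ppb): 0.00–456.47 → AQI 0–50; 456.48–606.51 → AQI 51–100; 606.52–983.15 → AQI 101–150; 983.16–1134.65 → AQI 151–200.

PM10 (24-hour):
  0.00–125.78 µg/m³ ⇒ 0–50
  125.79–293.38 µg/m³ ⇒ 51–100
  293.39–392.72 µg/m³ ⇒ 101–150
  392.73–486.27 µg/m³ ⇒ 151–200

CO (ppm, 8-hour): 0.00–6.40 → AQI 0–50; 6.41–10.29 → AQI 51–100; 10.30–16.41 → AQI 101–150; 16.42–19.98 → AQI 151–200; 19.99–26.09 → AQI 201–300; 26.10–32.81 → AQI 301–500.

228

SO₂: row 159.08–362.71 (AQI 51–100). (100−51)·(228.26−159.08)/(362.71−159.08) + 51 = 49·69.18/203.63 + 51 ≈ 67.65 → 68.
NO₂: 905.98 lies in 606.52–983.15, so I_lo=101, I_hi=150, C_lo=606.52, C_hi=983.15.
(150−101)/(983.15−606.52) × (905.98−606.52) + 101 = 49/376.63 × 299.46 + 101 ≈ 139.96 → 140.
PM10: row 293.39–392.72 (AQI 101–150). (150−101)·(347.03−293.39)/(392.72−293.39) + 101 = 49·53.64/99.33 + 101 ≈ 127.46 → 127.
CO: 21.63 lies in 19.99–26.09, so I_lo=201, I_hi=300, C_lo=19.99, C_hi=26.09.
(300−201)/(26.09−19.99) × (21.63−19.99) + 201 = 99/6.10 × 1.64 + 201 ≈ 227.62 → 228.
Sub-indices: SO₂→68, NO₂→140, PM10→127, CO→228. Overall AQI = max = 228; dominant pollutant is CO.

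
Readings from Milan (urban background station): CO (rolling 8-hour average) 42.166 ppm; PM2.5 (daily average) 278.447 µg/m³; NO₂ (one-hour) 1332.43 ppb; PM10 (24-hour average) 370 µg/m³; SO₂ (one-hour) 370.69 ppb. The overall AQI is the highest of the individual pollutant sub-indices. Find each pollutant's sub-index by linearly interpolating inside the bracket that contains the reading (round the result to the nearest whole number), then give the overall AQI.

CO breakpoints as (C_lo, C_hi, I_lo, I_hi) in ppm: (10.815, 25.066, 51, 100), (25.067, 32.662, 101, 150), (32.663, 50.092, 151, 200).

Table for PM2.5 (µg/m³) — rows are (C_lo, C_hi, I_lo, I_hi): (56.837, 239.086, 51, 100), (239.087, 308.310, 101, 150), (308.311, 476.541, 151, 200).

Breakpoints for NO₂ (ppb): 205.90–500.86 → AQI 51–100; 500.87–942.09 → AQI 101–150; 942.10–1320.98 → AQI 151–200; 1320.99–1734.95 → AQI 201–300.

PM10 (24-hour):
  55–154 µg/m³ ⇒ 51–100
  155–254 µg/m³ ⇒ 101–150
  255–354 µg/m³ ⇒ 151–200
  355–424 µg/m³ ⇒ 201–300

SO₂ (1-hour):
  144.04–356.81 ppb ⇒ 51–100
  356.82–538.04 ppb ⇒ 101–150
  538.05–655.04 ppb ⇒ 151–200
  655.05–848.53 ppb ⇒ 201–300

223

CO: 42.166 lies in 32.663–50.092, so I_lo=151, I_hi=200, C_lo=32.663, C_hi=50.092.
(200−151)/(50.092−32.663) × (42.166−32.663) + 151 = 49/17.429 × 9.503 + 151 ≈ 177.72 → 178.
PM2.5: 278.447 lies in 239.087–308.310, so I_lo=101, I_hi=150, C_lo=239.087, C_hi=308.310.
(150−101)/(308.310−239.087) × (278.447−239.087) + 101 = 49/69.223 × 39.360 + 101 ≈ 128.86 → 129.
NO₂ 1332.43: bracket 1320.99–1734.95 → index 201–300; slope 99/413.96, offset 11.44.
AQI = 201 + 99/413.96·11.44 ≈ 203.74 ⇒ 204.
PM10 370: bracket 355–424 → index 201–300; slope 99/69, offset 15.
AQI = 201 + 99/69·15 ≈ 222.52 ⇒ 223.
SO₂: 370.69 lies in 356.82–538.04, so I_lo=101, I_hi=150, C_lo=356.82, C_hi=538.04.
(150−101)/(538.04−356.82) × (370.69−356.82) + 101 = 49/181.22 × 13.87 + 101 ≈ 104.75 → 105.
Sub-indices: CO→178, PM2.5→129, NO₂→204, PM10→223, SO₂→105. Overall AQI = max = 223; dominant pollutant is PM10.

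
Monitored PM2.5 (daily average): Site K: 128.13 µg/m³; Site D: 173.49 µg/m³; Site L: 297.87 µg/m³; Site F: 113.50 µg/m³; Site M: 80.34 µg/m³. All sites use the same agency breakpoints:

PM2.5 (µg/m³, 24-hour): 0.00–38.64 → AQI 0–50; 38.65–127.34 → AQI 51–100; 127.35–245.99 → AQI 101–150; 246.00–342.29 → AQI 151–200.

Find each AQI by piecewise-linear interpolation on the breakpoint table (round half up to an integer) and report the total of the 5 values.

564

Site K 128.13: bracket 127.35–245.99 → index 101–150; slope 49/118.64, offset 0.78.
AQI = 101 + 49/118.64·0.78 ≈ 101.32 ⇒ 101.
Site D 173.49: bracket 127.35–245.99 → index 101–150; slope 49/118.64, offset 46.14.
AQI = 101 + 49/118.64·46.14 ≈ 120.06 ⇒ 120.
Site L: 297.87 lies in 246.00–342.29, so I_lo=151, I_hi=200, C_lo=246.00, C_hi=342.29.
(200−151)/(342.29−246.00) × (297.87−246.00) + 151 = 49/96.29 × 51.87 + 151 ≈ 177.40 → 177.
Site F: 113.50 lies in 38.65–127.34, so I_lo=51, I_hi=100, C_lo=38.65, C_hi=127.34.
(100−51)/(127.34−38.65) × (113.50−38.65) + 51 = 49/88.69 × 74.85 + 51 ≈ 92.35 → 92.
Site M 80.34: bracket 38.65–127.34 → index 51–100; slope 49/88.69, offset 41.69.
AQI = 51 + 49/88.69·41.69 ≈ 74.03 ⇒ 74.
AQIs: Site K=101, Site D=120, Site L=177, Site F=92, Site M=74. Sum = 101 + 120 + 177 + 92 + 74 = 564.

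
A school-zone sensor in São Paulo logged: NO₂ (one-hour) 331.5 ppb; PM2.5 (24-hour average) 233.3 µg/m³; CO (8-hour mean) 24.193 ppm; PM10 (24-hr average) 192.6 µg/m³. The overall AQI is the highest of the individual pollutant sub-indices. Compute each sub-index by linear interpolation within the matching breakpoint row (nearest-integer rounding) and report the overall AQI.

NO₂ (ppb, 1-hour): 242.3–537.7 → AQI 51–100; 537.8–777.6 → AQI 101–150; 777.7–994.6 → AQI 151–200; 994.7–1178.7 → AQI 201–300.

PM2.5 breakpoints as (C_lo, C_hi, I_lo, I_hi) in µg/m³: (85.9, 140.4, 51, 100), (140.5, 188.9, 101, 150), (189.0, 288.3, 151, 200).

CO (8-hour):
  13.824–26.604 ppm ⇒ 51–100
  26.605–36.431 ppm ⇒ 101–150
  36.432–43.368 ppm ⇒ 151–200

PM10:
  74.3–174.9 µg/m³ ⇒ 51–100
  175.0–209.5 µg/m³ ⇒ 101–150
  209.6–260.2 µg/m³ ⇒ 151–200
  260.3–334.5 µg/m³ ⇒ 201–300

NO₂: row 242.3–537.7 (AQI 51–100). (100−51)·(331.5−242.3)/(537.7−242.3) + 51 = 49·89.2/295.4 + 51 ≈ 65.80 → 66.
PM2.5: 233.3 lies in 189.0–288.3, so I_lo=151, I_hi=200, C_lo=189.0, C_hi=288.3.
(200−151)/(288.3−189.0) × (233.3−189.0) + 151 = 49/99.3 × 44.3 + 151 ≈ 172.86 → 173.
CO: row 13.824–26.604 (AQI 51–100). (100−51)·(24.193−13.824)/(26.604−13.824) + 51 = 49·10.369/12.780 + 51 ≈ 90.76 → 91.
PM10: row 175.0–209.5 (AQI 101–150). (150−101)·(192.6−175.0)/(209.5−175.0) + 101 = 49·17.6/34.5 + 101 ≈ 126.00 → 126.
Sub-indices: NO₂→66, PM2.5→173, CO→91, PM10→126. Overall AQI = max = 173; dominant pollutant is PM2.5.

173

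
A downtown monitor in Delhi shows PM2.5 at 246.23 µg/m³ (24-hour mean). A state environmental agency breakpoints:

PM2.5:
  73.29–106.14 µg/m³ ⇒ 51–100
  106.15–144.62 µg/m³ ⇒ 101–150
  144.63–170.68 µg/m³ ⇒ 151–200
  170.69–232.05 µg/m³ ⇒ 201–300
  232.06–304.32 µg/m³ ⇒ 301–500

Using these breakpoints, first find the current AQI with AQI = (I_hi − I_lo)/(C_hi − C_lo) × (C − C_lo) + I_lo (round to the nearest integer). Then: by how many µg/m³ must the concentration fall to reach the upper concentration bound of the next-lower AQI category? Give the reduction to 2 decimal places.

PM2.5: 246.23 lies in 232.06–304.32, so I_lo=301, I_hi=500, C_lo=232.06, C_hi=304.32.
(500−301)/(304.32−232.06) × (246.23−232.06) + 301 = 199/72.26 × 14.17 + 301 ≈ 340.02 → 340.
Current AQI 340 is in the Hazardous range (301–500). The next-lower category tops out at AQI 300, whose upper concentration bound is 232.05 µg/m³.
Reduction needed = 246.23 − 232.05 = 14.18 µg/m³.

14.18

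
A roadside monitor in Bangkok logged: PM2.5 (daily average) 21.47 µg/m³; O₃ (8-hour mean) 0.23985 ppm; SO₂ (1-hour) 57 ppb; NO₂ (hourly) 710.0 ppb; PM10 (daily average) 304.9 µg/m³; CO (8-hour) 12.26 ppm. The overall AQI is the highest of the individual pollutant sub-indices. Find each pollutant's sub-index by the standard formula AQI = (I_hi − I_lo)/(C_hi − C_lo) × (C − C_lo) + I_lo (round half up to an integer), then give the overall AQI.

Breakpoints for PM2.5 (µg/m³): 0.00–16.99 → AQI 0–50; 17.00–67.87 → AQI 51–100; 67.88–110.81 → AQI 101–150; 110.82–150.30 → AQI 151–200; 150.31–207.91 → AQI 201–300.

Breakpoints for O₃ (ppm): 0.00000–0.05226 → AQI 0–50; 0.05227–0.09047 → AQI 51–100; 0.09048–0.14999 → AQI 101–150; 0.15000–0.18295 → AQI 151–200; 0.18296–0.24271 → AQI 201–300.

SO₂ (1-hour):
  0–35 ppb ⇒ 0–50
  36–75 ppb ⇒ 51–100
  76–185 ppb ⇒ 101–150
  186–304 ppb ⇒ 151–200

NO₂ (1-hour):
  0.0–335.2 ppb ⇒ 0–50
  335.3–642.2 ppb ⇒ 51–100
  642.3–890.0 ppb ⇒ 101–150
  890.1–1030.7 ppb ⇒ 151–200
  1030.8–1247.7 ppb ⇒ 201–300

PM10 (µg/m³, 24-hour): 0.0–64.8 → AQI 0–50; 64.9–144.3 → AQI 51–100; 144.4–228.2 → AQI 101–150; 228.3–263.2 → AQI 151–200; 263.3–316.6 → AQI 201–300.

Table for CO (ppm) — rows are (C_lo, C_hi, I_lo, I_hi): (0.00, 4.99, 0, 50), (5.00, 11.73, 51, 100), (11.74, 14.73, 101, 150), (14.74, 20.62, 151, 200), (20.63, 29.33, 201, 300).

PM2.5 21.47: bracket 17.00–67.87 → index 51–100; slope 49/50.87, offset 4.47.
AQI = 51 + 49/50.87·4.47 ≈ 55.31 ⇒ 55.
O₃ 0.23985: bracket 0.18296–0.24271 → index 201–300; slope 99/0.05975, offset 0.05689.
AQI = 201 + 99/0.05975·0.05689 ≈ 295.26 ⇒ 295.
SO₂: row 36–75 (AQI 51–100). (100−51)·(57−36)/(75−36) + 51 = 49·21/39 + 51 ≈ 77.38 → 77.
NO₂: 710.0 lies in 642.3–890.0, so I_lo=101, I_hi=150, C_lo=642.3, C_hi=890.0.
(150−101)/(890.0−642.3) × (710.0−642.3) + 101 = 49/247.7 × 67.7 + 101 ≈ 114.39 → 114.
PM10: row 263.3–316.6 (AQI 201–300). (300−201)·(304.9−263.3)/(316.6−263.3) + 201 = 99·41.6/53.3 + 201 ≈ 278.27 → 278.
CO: row 11.74–14.73 (AQI 101–150). (150−101)·(12.26−11.74)/(14.73−11.74) + 101 = 49·0.52/2.99 + 101 ≈ 109.52 → 110.
Sub-indices: PM2.5→55, O₃→295, SO₂→77, NO₂→114, PM10→278, CO→110. Overall AQI = max = 295; dominant pollutant is O₃.

295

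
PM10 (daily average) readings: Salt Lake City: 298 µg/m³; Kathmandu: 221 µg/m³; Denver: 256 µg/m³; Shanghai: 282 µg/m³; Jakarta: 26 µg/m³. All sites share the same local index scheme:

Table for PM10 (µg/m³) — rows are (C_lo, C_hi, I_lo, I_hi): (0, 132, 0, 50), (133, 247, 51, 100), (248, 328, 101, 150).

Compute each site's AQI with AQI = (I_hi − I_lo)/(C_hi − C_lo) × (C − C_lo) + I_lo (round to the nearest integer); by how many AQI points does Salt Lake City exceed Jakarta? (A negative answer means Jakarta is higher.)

122

Salt Lake City: 298 ∈ [248, 328] ↔ index [101, 150].
101 + (298−248)·(150−101)/(328−248) = 101 + 50·49/80 ≈ 131.63, so AQI = 132.
Kathmandu 221: bracket 133–247 → index 51–100; slope 49/114, offset 88.
AQI = 51 + 49/114·88 ≈ 88.82 ⇒ 89.
Denver: 256 lies in 248–328, so I_lo=101, I_hi=150, C_lo=248, C_hi=328.
(150−101)/(328−248) × (256−248) + 101 = 49/80 × 8 + 101 ≈ 105.90 → 106.
Shanghai: 282 ∈ [248, 328] ↔ index [101, 150].
101 + (282−248)·(150−101)/(328−248) = 101 + 34·49/80 ≈ 121.83, so AQI = 122.
Jakarta: 26 lies in 0–132, so I_lo=0, I_hi=50, C_lo=0, C_hi=132.
(50−0)/(132−0) × (26−0) + 0 = 50/132 × 26 + 0 ≈ 9.85 → 10.
AQIs: Salt Lake City=132, Kathmandu=89, Denver=106, Shanghai=122, Jakarta=10. Salt Lake City (132) − Jakarta (10) = 122.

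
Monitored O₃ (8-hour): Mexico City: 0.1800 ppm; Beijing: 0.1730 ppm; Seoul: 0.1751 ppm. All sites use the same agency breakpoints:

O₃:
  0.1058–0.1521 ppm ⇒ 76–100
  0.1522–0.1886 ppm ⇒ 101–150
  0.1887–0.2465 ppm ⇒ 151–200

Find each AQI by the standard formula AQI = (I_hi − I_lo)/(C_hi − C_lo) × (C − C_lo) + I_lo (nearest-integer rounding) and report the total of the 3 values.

Mexico City: 0.1800 ∈ [0.1522, 0.1886] ↔ index [101, 150].
101 + (0.1800−0.1522)·(150−101)/(0.1886−0.1522) = 101 + 0.0278·49/0.0364 ≈ 138.42, so AQI = 138.
Beijing: row 0.1522–0.1886 (AQI 101–150). (150−101)·(0.1730−0.1522)/(0.1886−0.1522) + 101 = 49·0.0208/0.0364 + 101 ≈ 129.00 → 129.
Seoul 0.1751: bracket 0.1522–0.1886 → index 101–150; slope 49/0.0364, offset 0.0229.
AQI = 101 + 49/0.0364·0.0229 ≈ 131.83 ⇒ 132.
AQIs: Mexico City=138, Beijing=129, Seoul=132. Sum = 138 + 129 + 132 = 399.

399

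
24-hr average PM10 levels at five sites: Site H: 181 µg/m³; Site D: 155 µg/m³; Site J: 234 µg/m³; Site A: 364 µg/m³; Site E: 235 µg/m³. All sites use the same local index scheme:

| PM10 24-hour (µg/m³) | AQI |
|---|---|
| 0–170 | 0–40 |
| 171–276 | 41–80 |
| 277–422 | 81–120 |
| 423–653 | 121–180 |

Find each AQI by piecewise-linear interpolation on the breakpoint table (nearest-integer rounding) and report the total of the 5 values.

Site H: 181 ∈ [171, 276] ↔ index [41, 80].
41 + (181−171)·(80−41)/(276−171) = 41 + 10·39/105 ≈ 44.71, so AQI = 45.
Site D: row 0–170 (AQI 0–40). (40−0)·(155−0)/(170−0) + 0 = 40·155/170 + 0 ≈ 36.47 → 36.
Site J: 234 lies in 171–276, so I_lo=41, I_hi=80, C_lo=171, C_hi=276.
(80−41)/(276−171) × (234−171) + 41 = 39/105 × 63 + 41 ≈ 64.40 → 64.
Site A: row 277–422 (AQI 81–120). (120−81)·(364−277)/(422−277) + 81 = 39·87/145 + 81 ≈ 104.40 → 104.
Site E: row 171–276 (AQI 41–80). (80−41)·(235−171)/(276−171) + 41 = 39·64/105 + 41 ≈ 64.77 → 65.
AQIs: Site H=45, Site D=36, Site J=64, Site A=104, Site E=65. Sum = 45 + 36 + 64 + 104 + 65 = 314.

314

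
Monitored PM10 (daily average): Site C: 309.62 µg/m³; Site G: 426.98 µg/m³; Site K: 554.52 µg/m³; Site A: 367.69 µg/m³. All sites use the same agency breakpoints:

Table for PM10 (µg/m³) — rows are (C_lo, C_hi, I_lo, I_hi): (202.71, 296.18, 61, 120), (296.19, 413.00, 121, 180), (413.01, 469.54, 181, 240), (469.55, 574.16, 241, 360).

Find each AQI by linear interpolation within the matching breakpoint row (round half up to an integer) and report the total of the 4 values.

Site C: row 296.19–413.00 (AQI 121–180). (180−121)·(309.62−296.19)/(413.00−296.19) + 121 = 59·13.43/116.81 + 121 ≈ 127.78 → 128.
Site G: 426.98 ∈ [413.01, 469.54] ↔ index [181, 240].
181 + (426.98−413.01)·(240−181)/(469.54−413.01) = 181 + 13.97·59/56.53 ≈ 195.58, so AQI = 196.
Site K: 554.52 lies in 469.55–574.16, so I_lo=241, I_hi=360, C_lo=469.55, C_hi=574.16.
(360−241)/(574.16−469.55) × (554.52−469.55) + 241 = 119/104.61 × 84.97 + 241 ≈ 337.66 → 338.
Site A: 367.69 lies in 296.19–413.00, so I_lo=121, I_hi=180, C_lo=296.19, C_hi=413.00.
(180−121)/(413.00−296.19) × (367.69−296.19) + 121 = 59/116.81 × 71.50 + 121 ≈ 157.11 → 157.
AQIs: Site C=128, Site G=196, Site K=338, Site A=157. Sum = 128 + 196 + 338 + 157 = 819.

819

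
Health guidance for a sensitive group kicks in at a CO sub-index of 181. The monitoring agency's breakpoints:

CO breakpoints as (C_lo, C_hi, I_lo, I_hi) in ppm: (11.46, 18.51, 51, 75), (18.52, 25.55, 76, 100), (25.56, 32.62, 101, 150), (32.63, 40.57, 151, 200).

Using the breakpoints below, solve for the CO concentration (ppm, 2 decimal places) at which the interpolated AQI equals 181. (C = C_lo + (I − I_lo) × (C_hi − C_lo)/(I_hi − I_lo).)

AQI 181 lies in the 151–200 band, which corresponds to 32.63–40.57 ppm.
C = 32.63 + (181−151)×(40.57−32.63)/(200−151) = 32.63 + 30×7.94/49 ≈ 37.4912 ppm → 37.49 ppm to 2 dp.

37.49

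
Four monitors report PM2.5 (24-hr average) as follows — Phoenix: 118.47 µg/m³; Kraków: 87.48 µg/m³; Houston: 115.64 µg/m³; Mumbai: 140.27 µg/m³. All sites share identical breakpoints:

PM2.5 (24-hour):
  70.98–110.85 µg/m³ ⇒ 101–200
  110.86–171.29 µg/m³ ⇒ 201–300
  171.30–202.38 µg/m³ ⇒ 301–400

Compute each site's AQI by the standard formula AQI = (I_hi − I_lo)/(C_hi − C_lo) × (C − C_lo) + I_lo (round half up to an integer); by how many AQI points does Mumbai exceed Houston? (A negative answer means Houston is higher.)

40

Phoenix: 118.47 lies in 110.86–171.29, so I_lo=201, I_hi=300, C_lo=110.86, C_hi=171.29.
(300−201)/(171.29−110.86) × (118.47−110.86) + 201 = 99/60.43 × 7.61 + 201 ≈ 213.47 → 213.
Kraków 87.48: bracket 70.98–110.85 → index 101–200; slope 99/39.87, offset 16.50.
AQI = 101 + 99/39.87·16.50 ≈ 141.97 ⇒ 142.
Houston: row 110.86–171.29 (AQI 201–300). (300−201)·(115.64−110.86)/(171.29−110.86) + 201 = 99·4.78/60.43 + 201 ≈ 208.83 → 209.
Mumbai: 140.27 lies in 110.86–171.29, so I_lo=201, I_hi=300, C_lo=110.86, C_hi=171.29.
(300−201)/(171.29−110.86) × (140.27−110.86) + 201 = 99/60.43 × 29.41 + 201 ≈ 249.18 → 249.
AQIs: Phoenix=213, Kraków=142, Houston=209, Mumbai=249. Mumbai (249) − Houston (209) = 40.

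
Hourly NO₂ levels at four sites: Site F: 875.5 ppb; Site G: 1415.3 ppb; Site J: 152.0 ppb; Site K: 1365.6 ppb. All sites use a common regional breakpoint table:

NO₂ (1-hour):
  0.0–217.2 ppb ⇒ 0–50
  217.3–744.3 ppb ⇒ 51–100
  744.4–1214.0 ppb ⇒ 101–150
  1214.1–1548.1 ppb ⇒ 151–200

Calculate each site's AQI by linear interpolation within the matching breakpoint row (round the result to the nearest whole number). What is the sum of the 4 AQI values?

504

Site F: 875.5 ∈ [744.4, 1214.0] ↔ index [101, 150].
101 + (875.5−744.4)·(150−101)/(1214.0−744.4) = 101 + 131.1·49/469.6 ≈ 114.68, so AQI = 115.
Site G 1415.3: bracket 1214.1–1548.1 → index 151–200; slope 49/334.0, offset 201.2.
AQI = 151 + 49/334.0·201.2 ≈ 180.52 ⇒ 181.
Site J: 152.0 lies in 0.0–217.2, so I_lo=0, I_hi=50, C_lo=0.0, C_hi=217.2.
(50−0)/(217.2−0.0) × (152.0−0.0) + 0 = 50/217.2 × 152.0 + 0 ≈ 34.99 → 35.
Site K: row 1214.1–1548.1 (AQI 151–200). (200−151)·(1365.6−1214.1)/(1548.1−1214.1) + 151 = 49·151.5/334.0 + 151 ≈ 173.23 → 173.
AQIs: Site F=115, Site G=181, Site J=35, Site K=173. Sum = 115 + 181 + 35 + 173 = 504.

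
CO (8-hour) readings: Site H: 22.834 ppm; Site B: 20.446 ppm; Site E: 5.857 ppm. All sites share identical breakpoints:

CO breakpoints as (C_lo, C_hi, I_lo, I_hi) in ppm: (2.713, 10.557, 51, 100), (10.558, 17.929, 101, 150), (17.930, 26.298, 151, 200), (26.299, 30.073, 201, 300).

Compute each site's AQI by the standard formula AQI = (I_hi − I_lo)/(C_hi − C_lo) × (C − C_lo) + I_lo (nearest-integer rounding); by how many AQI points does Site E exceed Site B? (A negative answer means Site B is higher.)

Site H: 22.834 lies in 17.930–26.298, so I_lo=151, I_hi=200, C_lo=17.930, C_hi=26.298.
(200−151)/(26.298−17.930) × (22.834−17.930) + 151 = 49/8.368 × 4.904 + 151 ≈ 179.72 → 180.
Site B: row 17.930–26.298 (AQI 151–200). (200−151)·(20.446−17.930)/(26.298−17.930) + 151 = 49·2.516/8.368 + 151 ≈ 165.73 → 166.
Site E: row 2.713–10.557 (AQI 51–100). (100−51)·(5.857−2.713)/(10.557−2.713) + 51 = 49·3.144/7.844 + 51 ≈ 70.64 → 71.
AQIs: Site H=180, Site B=166, Site E=71. Site E (71) − Site B (166) = -95.

-95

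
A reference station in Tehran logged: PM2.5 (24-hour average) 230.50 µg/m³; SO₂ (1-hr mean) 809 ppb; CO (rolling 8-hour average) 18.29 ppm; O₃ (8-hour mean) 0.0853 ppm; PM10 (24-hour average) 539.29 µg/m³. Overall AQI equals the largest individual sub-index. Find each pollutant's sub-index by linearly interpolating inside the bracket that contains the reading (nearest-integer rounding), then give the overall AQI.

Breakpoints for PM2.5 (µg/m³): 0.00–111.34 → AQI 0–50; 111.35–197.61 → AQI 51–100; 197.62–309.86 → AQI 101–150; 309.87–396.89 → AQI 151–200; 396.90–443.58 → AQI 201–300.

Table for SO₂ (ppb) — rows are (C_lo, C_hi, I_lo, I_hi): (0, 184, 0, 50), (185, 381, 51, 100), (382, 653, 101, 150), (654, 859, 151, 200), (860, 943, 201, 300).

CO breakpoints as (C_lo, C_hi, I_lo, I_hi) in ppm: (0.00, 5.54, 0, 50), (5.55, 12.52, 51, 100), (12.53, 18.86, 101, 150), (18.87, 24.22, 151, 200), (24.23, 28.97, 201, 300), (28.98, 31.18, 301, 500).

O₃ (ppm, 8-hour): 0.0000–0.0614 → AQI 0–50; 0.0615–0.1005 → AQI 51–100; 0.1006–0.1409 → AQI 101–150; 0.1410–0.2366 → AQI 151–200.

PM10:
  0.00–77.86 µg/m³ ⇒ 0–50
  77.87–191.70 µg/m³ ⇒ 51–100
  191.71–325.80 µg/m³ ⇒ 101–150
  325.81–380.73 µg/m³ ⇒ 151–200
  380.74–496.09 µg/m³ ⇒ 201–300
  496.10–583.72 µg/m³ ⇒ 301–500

PM2.5: 230.50 lies in 197.62–309.86, so I_lo=101, I_hi=150, C_lo=197.62, C_hi=309.86.
(150−101)/(309.86−197.62) × (230.50−197.62) + 101 = 49/112.24 × 32.88 + 101 ≈ 115.35 → 115.
SO₂: row 654–859 (AQI 151–200). (200−151)·(809−654)/(859−654) + 151 = 49·155/205 + 151 ≈ 188.05 → 188.
CO: 18.29 lies in 12.53–18.86, so I_lo=101, I_hi=150, C_lo=12.53, C_hi=18.86.
(150−101)/(18.86−12.53) × (18.29−12.53) + 101 = 49/6.33 × 5.76 + 101 ≈ 145.59 → 146.
O₃: row 0.0615–0.1005 (AQI 51–100). (100−51)·(0.0853−0.0615)/(0.1005−0.0615) + 51 = 49·0.0238/0.0390 + 51 ≈ 80.90 → 81.
PM10: 539.29 ∈ [496.10, 583.72] ↔ index [301, 500].
301 + (539.29−496.10)·(500−301)/(583.72−496.10) = 301 + 43.19·199/87.62 ≈ 399.09, so AQI = 399.
Sub-indices: PM2.5→115, SO₂→188, CO→146, O₃→81, PM10→399. Overall AQI = max = 399; dominant pollutant is PM10.

399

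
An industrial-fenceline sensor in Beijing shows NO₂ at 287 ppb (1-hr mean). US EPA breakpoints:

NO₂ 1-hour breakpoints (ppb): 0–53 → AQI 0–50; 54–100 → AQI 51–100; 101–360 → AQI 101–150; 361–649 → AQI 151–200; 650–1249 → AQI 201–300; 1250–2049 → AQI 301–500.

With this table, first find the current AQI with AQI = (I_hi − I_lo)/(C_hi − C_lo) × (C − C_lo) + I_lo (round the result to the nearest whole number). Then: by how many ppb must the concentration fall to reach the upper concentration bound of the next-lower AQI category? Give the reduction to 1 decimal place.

187.0

NO₂: 287 ∈ [101, 360] ↔ index [101, 150].
101 + (287−101)·(150−101)/(360−101) = 101 + 186·49/259 ≈ 136.19, so AQI = 136.
Current AQI 136 is in the Unhealthy for Sensitive Groups range (101–150). The next-lower category tops out at AQI 100, whose upper concentration bound is 100 ppb.
Reduction needed = 287 − 100 = 187.0 ppb.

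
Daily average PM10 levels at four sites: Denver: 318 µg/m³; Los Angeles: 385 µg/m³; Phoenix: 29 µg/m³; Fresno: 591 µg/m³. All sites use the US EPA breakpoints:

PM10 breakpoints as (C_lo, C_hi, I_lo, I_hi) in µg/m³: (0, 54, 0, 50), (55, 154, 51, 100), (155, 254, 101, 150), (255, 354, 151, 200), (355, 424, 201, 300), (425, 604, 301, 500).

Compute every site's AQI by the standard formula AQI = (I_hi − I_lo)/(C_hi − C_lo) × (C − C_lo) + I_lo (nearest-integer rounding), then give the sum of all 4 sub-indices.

Denver: 318 lies in 255–354, so I_lo=151, I_hi=200, C_lo=255, C_hi=354.
(200−151)/(354−255) × (318−255) + 151 = 49/99 × 63 + 151 ≈ 182.18 → 182.
Los Angeles: 385 ∈ [355, 424] ↔ index [201, 300].
201 + (385−355)·(300−201)/(424−355) = 201 + 30·99/69 ≈ 244.04, so AQI = 244.
Phoenix: 29 ∈ [0, 54] ↔ index [0, 50].
0 + (29−0)·(50−0)/(54−0) = 0 + 29·50/54 ≈ 26.85, so AQI = 27.
Fresno: 591 lies in 425–604, so I_lo=301, I_hi=500, C_lo=425, C_hi=604.
(500−301)/(604−425) × (591−425) + 301 = 199/179 × 166 + 301 ≈ 485.55 → 486.
AQIs: Denver=182, Los Angeles=244, Phoenix=27, Fresno=486. Sum = 182 + 244 + 27 + 486 = 939.

939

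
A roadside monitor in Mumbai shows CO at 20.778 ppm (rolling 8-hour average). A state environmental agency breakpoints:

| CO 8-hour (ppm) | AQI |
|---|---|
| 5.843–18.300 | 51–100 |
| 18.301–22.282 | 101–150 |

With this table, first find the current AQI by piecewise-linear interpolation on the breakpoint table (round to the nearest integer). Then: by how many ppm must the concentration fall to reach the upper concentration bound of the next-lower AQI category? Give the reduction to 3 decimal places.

CO 20.778: bracket 18.301–22.282 → index 101–150; slope 49/3.981, offset 2.477.
AQI = 101 + 49/3.981·2.477 ≈ 131.49 ⇒ 131.
Current AQI 131 is in the Unhealthy for Sensitive Groups range (101–150). The next-lower category tops out at AQI 100, whose upper concentration bound is 18.300 ppm.
Reduction needed = 20.778 − 18.300 = 2.478 ppm.

2.478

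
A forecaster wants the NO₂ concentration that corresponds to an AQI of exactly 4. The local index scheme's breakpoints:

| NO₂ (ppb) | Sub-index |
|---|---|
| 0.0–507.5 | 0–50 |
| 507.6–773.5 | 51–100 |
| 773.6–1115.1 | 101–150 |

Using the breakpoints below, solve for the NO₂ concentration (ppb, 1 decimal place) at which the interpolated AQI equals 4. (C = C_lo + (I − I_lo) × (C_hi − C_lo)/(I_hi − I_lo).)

AQI 4 lies in the 0–50 band, which corresponds to 0.0–507.5 ppb.
C = 0.0 + (4−0)×(507.5−0.0)/(50−0) = 0.0 + 4×507.5/50 ≈ 40.600 ppb → 40.6 ppb to 1 dp.

40.6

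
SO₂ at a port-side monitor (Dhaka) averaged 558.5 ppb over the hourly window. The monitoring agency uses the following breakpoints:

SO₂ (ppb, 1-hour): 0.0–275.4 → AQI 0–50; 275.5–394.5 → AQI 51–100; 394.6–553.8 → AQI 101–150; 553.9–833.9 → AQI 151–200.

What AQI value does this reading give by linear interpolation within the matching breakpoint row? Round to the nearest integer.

SO₂: 558.5 lies in 553.9–833.9, so I_lo=151, I_hi=200, C_lo=553.9, C_hi=833.9.
(200−151)/(833.9−553.9) × (558.5−553.9) + 151 = 49/280.0 × 4.6 + 151 ≈ 151.81 → 152.

152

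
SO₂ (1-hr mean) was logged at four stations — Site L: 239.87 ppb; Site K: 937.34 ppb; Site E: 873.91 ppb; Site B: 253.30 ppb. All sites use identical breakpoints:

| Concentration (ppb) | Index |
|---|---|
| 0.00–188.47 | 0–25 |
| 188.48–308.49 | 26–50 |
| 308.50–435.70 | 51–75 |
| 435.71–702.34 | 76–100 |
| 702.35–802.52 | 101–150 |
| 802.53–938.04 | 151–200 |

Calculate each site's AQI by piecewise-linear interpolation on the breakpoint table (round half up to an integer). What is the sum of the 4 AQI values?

Site L: row 188.48–308.49 (AQI 26–50). (50−26)·(239.87−188.48)/(308.49−188.48) + 26 = 24·51.39/120.01 + 26 ≈ 36.28 → 36.
Site K: 937.34 ∈ [802.53, 938.04] ↔ index [151, 200].
151 + (937.34−802.53)·(200−151)/(938.04−802.53) = 151 + 134.81·49/135.51 ≈ 199.75, so AQI = 200.
Site E: row 802.53–938.04 (AQI 151–200). (200−151)·(873.91−802.53)/(938.04−802.53) + 151 = 49·71.38/135.51 + 151 ≈ 176.81 → 177.
Site B: 253.30 lies in 188.48–308.49, so I_lo=26, I_hi=50, C_lo=188.48, C_hi=308.49.
(50−26)/(308.49−188.48) × (253.30−188.48) + 26 = 24/120.01 × 64.82 + 26 ≈ 38.96 → 39.
AQIs: Site L=36, Site K=200, Site E=177, Site B=39. Sum = 36 + 200 + 177 + 39 = 452.

452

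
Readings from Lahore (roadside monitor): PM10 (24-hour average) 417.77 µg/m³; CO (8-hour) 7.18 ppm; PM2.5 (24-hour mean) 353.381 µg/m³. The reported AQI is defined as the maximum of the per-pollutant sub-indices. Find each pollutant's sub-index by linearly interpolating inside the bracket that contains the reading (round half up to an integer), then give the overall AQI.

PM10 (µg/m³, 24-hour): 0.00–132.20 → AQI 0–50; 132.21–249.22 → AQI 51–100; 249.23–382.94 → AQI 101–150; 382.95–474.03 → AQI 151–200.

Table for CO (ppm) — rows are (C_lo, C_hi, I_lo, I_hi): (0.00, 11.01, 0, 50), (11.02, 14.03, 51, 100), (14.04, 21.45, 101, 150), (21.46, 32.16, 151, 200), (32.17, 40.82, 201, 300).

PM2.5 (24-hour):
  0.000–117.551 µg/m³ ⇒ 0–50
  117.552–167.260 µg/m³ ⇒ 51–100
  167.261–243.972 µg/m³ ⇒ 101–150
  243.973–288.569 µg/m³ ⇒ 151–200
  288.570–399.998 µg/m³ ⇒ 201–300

259

PM10: 417.77 ∈ [382.95, 474.03] ↔ index [151, 200].
151 + (417.77−382.95)·(200−151)/(474.03−382.95) = 151 + 34.82·49/91.08 ≈ 169.73, so AQI = 170.
CO: 7.18 lies in 0.00–11.01, so I_lo=0, I_hi=50, C_lo=0.00, C_hi=11.01.
(50−0)/(11.01−0.00) × (7.18−0.00) + 0 = 50/11.01 × 7.18 + 0 ≈ 32.61 → 33.
PM2.5: row 288.570–399.998 (AQI 201–300). (300−201)·(353.381−288.570)/(399.998−288.570) + 201 = 99·64.811/111.428 + 201 ≈ 258.58 → 259.
Sub-indices: PM10→170, CO→33, PM2.5→259. Overall AQI = max = 259; dominant pollutant is PM2.5.
AQI 259: Very Unhealthy.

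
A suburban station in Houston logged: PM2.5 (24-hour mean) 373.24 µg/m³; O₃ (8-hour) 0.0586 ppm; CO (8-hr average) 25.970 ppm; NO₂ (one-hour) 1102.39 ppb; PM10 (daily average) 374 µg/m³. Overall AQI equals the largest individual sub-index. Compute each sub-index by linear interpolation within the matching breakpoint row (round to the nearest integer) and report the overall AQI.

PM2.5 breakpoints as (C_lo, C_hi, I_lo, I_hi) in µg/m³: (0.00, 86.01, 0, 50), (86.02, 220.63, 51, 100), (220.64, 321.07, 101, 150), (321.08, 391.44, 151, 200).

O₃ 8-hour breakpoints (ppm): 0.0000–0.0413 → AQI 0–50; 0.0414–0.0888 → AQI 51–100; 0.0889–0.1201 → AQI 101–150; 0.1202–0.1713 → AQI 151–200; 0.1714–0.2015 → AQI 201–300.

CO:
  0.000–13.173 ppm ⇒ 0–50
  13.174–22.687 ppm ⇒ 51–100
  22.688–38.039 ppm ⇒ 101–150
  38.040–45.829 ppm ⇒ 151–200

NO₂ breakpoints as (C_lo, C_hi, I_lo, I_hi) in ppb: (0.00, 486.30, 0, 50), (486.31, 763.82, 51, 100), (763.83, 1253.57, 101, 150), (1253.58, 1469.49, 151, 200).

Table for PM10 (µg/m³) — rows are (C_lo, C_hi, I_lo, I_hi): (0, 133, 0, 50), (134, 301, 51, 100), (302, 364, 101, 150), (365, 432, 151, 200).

PM2.5: 373.24 lies in 321.08–391.44, so I_lo=151, I_hi=200, C_lo=321.08, C_hi=391.44.
(200−151)/(391.44−321.08) × (373.24−321.08) + 151 = 49/70.36 × 52.16 + 151 ≈ 187.33 → 187.
O₃ 0.0586: bracket 0.0414–0.0888 → index 51–100; slope 49/0.0474, offset 0.0172.
AQI = 51 + 49/0.0474·0.0172 ≈ 68.78 ⇒ 69.
CO: 25.970 lies in 22.688–38.039, so I_lo=101, I_hi=150, C_lo=22.688, C_hi=38.039.
(150−101)/(38.039−22.688) × (25.970−22.688) + 101 = 49/15.351 × 3.282 + 101 ≈ 111.48 → 111.
NO₂: 1102.39 lies in 763.83–1253.57, so I_lo=101, I_hi=150, C_lo=763.83, C_hi=1253.57.
(150−101)/(1253.57−763.83) × (1102.39−763.83) + 101 = 49/489.74 × 338.56 + 101 ≈ 134.87 → 135.
PM10: row 365–432 (AQI 151–200). (200−151)·(374−365)/(432−365) + 151 = 49·9/67 + 151 ≈ 157.58 → 158.
Sub-indices: PM2.5→187, O₃→69, CO→111, NO₂→135, PM10→158. Overall AQI = max = 187; dominant pollutant is PM2.5.

187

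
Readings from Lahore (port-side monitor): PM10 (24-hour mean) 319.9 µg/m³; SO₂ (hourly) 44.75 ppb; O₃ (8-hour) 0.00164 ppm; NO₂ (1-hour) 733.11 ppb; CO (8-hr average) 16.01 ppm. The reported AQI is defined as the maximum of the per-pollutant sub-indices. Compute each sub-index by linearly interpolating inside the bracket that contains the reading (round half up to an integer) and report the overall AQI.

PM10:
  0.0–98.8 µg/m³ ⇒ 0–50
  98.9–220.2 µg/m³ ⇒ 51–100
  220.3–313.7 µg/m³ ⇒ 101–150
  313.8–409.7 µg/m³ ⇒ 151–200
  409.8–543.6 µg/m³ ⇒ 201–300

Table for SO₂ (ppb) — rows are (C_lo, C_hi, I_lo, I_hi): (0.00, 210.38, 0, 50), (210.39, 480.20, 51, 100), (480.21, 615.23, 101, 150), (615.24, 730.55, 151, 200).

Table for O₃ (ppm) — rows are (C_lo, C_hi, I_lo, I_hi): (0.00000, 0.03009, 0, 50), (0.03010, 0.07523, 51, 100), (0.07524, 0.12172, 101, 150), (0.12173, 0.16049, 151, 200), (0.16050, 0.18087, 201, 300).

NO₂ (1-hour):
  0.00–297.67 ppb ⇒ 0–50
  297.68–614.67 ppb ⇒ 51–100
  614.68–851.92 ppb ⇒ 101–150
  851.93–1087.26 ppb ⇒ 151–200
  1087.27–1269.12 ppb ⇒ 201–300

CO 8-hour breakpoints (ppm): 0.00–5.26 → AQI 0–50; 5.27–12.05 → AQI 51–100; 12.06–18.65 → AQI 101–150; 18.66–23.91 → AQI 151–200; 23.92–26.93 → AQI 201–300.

PM10: 319.9 lies in 313.8–409.7, so I_lo=151, I_hi=200, C_lo=313.8, C_hi=409.7.
(200−151)/(409.7−313.8) × (319.9−313.8) + 151 = 49/95.9 × 6.1 + 151 ≈ 154.12 → 154.
SO₂: 44.75 lies in 0.00–210.38, so I_lo=0, I_hi=50, C_lo=0.00, C_hi=210.38.
(50−0)/(210.38−0.00) × (44.75−0.00) + 0 = 50/210.38 × 44.75 + 0 ≈ 10.64 → 11.
O₃: row 0.00000–0.03009 (AQI 0–50). (50−0)·(0.00164−0.00000)/(0.03009−0.00000) + 0 = 50·0.00164/0.03009 + 0 ≈ 2.73 → 3.
NO₂: 733.11 ∈ [614.68, 851.92] ↔ index [101, 150].
101 + (733.11−614.68)·(150−101)/(851.92−614.68) = 101 + 118.43·49/237.24 ≈ 125.46, so AQI = 125.
CO: 16.01 ∈ [12.06, 18.65] ↔ index [101, 150].
101 + (16.01−12.06)·(150−101)/(18.65−12.06) = 101 + 3.95·49/6.59 ≈ 130.37, so AQI = 130.
Sub-indices: PM10→154, SO₂→11, O₃→3, NO₂→125, CO→130. Overall AQI = max = 154; dominant pollutant is PM10.

154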